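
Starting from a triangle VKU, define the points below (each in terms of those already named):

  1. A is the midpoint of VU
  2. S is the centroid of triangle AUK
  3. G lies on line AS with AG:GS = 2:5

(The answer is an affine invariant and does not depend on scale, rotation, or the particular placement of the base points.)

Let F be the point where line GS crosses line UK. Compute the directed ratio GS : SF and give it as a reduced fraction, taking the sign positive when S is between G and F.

Work in coordinates with V = (0, 0), K = (1, 0), U = (0, 1).
1. A is the midpoint of VU ⇒ A = (0, 1/2)
2. S is the centroid of triangle AUK ⇒ S = (1/3, 1/2)
3. G lies on line AS with AG:GS = 2:5 ⇒ G = (2/21, 1/2)
line GS meets UK at F = (1/2, 1/2)
S = G + t·(F−G) with t = 10/17, so GS:SF = 10/17:7/17

GS:SF = 10/7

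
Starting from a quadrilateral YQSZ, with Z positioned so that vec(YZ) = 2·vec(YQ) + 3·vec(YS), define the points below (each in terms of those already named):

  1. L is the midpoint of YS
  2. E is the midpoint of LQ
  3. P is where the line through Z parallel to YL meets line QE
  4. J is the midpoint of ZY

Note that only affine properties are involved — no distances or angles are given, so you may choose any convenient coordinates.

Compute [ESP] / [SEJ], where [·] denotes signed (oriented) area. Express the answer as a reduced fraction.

Choose coordinates Y = (0, 0), Q = (1, 0), S = (0, 1), Z = (2, 3).
1. L is the midpoint of YS ⇒ L = (0, 1/2)
2. E is the midpoint of LQ ⇒ E = (1/2, 1/4)
3. P is where the line through Z parallel to YL meets line QE ⇒ P = (2, -1/2)
4. J is the midpoint of ZY ⇒ J = (1, 3/2)
2·[ESP] = -3/4, 2·[SEJ] = 1
[ESP]:[SEJ] = -3/4:1 = -3/4

[ESP]:[SEJ] = -3/4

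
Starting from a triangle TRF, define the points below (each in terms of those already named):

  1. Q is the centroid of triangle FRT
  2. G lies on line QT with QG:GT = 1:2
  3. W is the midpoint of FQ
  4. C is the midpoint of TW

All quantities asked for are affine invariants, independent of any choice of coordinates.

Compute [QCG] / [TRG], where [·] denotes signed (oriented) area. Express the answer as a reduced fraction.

[QCG]:[TRG] = 1/8

Set T = (0, 0), R = (1, 0), F = (0, 1); any affine frame gives the same invariant.
1. Q is the centroid of triangle FRT ⇒ Q = (1/3, 1/3)
2. G lies on line QT with QG:GT = 1:2 ⇒ G = (2/9, 2/9)
3. W is the midpoint of FQ ⇒ W = (1/6, 2/3)
4. C is the midpoint of TW ⇒ C = (1/12, 1/3)
2·[QCG] = 1/36, 2·[TRG] = 2/9
[QCG]:[TRG] = 1/36:2/9 = 1/8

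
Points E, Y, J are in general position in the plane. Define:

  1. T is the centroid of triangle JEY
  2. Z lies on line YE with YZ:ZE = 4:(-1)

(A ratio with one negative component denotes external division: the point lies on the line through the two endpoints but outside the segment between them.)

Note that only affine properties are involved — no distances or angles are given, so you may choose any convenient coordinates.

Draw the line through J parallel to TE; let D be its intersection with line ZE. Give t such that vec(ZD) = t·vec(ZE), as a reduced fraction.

Choose coordinates E = (0, 0), Y = (1, 0), J = (0, 1).
1. T is the centroid of triangle JEY ⇒ T = (1/3, 1/3)
2. Z lies on line YE with YZ:ZE = 4:(-1) ⇒ Z = (-1/3, 0)
through J parallel to TE: direction (-1/3, -1/3); meets ZE at D = (-1, 0)
D = Z + t·(E−Z) with t = -2

t = -2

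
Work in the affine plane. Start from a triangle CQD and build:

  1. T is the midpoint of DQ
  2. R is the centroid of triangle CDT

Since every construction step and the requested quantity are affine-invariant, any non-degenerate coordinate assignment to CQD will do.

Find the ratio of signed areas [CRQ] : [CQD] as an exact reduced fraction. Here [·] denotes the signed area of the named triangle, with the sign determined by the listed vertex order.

[CRQ]:[CQD] = -1/2

Work in coordinates with C = (0, 0), Q = (1, 0), D = (0, 1).
1. T is the midpoint of DQ ⇒ T = (1/2, 1/2)
2. R is the centroid of triangle CDT ⇒ R = (1/6, 1/2)
2·[CRQ] = -1/2, 2·[CQD] = 1
[CRQ]:[CQD] = -1/2:1 = -1/2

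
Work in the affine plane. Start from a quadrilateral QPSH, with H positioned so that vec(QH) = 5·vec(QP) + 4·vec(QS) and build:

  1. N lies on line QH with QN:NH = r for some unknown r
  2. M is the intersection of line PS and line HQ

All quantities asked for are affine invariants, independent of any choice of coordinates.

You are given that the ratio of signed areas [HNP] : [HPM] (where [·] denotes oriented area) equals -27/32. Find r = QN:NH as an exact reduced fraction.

Assign Q = (0, 0), P = (1, 0), S = (0, 1), H = (5, 4) — the answer is frame-independent, so this choice is without loss of generality.
1. With QN:NH = r, write λ = r/(r+1) so N = Q + λ·(H−Q); N is affine-linear in λ
2. M is the intersection of line PS and line HQ ⇒ M = (5/9, 4/9)
Every point depending on N is an affine combination of N and λ-independent points, so each such coordinate is linear in λ; the λ² term in each signed area is a multiple of (H−Q)×(H−Q) = 0, so 2·[HNP] and 2·[HPM] are each linear in λ. Evaluating at λ=0 and λ=1:
  2·[HNP] = -4·λ + 4,   2·[HPM] = -32/9
So [HNP]:[HPM] = (-4·λ + 4) / (-32/9). Setting this equal to -27/32:
  -4·λ + 4 = -27/32·(-32/9)  ⇒  λ = 1/4
Then r = λ/(1−λ) = (1/4)/(3/4) = 1/3. Check: with r = 1/3, N = (5/4, 1) and [HNP]:[HPM] = -27/32 as required.

r = 1/3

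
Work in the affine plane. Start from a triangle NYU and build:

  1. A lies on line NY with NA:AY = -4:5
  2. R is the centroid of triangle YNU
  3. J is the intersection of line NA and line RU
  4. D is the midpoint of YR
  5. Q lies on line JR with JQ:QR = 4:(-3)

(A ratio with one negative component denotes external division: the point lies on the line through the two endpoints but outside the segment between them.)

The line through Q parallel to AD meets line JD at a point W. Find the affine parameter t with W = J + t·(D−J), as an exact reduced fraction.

t = 76/9

Work in coordinates with N = (0, 0), Y = (1, 0), U = (0, 1).
1. A lies on line NY with NA:AY = -4:5 ⇒ A = (-4, 0)
2. R is the centroid of triangle YNU ⇒ R = (1/3, 1/3)
3. J is the intersection of line NA and line RU ⇒ J = (1/2, 0)
4. D is the midpoint of YR ⇒ D = (2/3, 1/6)
5. Q lies on line JR with JQ:QR = 4:(-3) ⇒ Q = (-1/6, 4/3)
through Q parallel to AD: direction (14/3, 1/6); meets JD at W = (103/54, 38/27)
W = J + t·(D−J) with t = 76/9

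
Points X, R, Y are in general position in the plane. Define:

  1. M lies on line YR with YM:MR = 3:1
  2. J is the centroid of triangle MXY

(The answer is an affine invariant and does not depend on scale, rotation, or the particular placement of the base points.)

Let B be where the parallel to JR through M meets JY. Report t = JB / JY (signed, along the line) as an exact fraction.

t = 1/4

Work in coordinates with X = (0, 0), R = (1, 0), Y = (0, 1).
1. M lies on line YR with YM:MR = 3:1 ⇒ M = (3/4, 1/4)
2. J is the centroid of triangle MXY ⇒ J = (1/4, 5/12)
through M parallel to JR: direction (3/4, -5/12); meets JY at B = (3/16, 9/16)
B = J + t·(Y−J) with t = 1/4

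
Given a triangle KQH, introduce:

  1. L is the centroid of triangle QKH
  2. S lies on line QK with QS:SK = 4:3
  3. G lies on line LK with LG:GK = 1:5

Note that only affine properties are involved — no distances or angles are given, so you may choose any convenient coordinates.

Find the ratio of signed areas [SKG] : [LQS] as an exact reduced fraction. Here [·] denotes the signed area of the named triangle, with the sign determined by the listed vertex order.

Set K = (0, 0), Q = (1, 0), H = (0, 1); any affine frame gives the same invariant.
1. L is the centroid of triangle QKH ⇒ L = (1/3, 1/3)
2. S lies on line QK with QS:SK = 4:3 ⇒ S = (3/7, 0)
3. G lies on line LK with LG:GK = 1:5 ⇒ G = (5/18, 5/18)
2·[SKG] = -5/42, 2·[LQS] = -4/21
[SKG]:[LQS] = -5/42:-4/21 = 5/8

[SKG]:[LQS] = 5/8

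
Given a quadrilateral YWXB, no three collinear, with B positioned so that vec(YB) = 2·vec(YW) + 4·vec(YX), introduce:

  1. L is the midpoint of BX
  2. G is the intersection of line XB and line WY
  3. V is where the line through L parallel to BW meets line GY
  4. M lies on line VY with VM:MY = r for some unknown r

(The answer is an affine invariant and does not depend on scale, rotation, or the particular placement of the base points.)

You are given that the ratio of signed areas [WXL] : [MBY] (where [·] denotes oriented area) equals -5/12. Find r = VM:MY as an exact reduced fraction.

r = -3/4

Set Y = (0, 0), W = (1, 0), X = (0, 1), B = (2, 4); any affine frame gives the same invariant.
1. L is the midpoint of BX ⇒ L = (1, 5/2)
2. G is the intersection of line XB and line WY ⇒ G = (-2/3, 0)
3. V is where the line through L parallel to BW meets line GY ⇒ V = (3/8, 0)
4. With VM:MY = r, write λ = r/(r+1) so M = V + λ·(Y−V); M is affine-linear in λ
Every point depending on M is an affine combination of M and λ-independent points, so each such coordinate is linear in λ; the λ² term in each signed area is a multiple of (Y−V)×(Y−V) = 0, so 2·[WXL] and 2·[MBY] are each linear in λ. Evaluating at λ=0 and λ=1:
  2·[WXL] = -5/2,   2·[MBY] = -3/2·λ + 3/2
So [WXL]:[MBY] = (-5/2) / (-3/2·λ + 3/2). Setting this equal to -5/12:
  -5/2 = -5/12·(-3/2·λ + 3/2)  ⇒  λ = -3
Then r = λ/(1−λ) = (-3)/(4) = -3/4. Check: with r = -3/4, M = (3/2, 0) and [WXL]:[MBY] = -5/12 as required.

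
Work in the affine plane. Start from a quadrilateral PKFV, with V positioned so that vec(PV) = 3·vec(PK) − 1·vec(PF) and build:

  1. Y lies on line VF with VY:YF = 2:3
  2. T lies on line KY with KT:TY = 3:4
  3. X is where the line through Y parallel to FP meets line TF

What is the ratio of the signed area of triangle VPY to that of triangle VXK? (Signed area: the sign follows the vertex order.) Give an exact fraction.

[VPY]:[VXK] = 141/13

Work in coordinates with P = (0, 0), K = (1, 0), F = (0, 1), V = (3, -1).
1. Y lies on line VF with VY:YF = 2:3 ⇒ Y = (9/5, -1/5)
2. T lies on line KY with KT:TY = 3:4 ⇒ T = (47/35, -3/35)
3. X is where the line through Y parallel to FP meets line TF ⇒ X = (9/5, -107/235)
2·[VPY] = -6/5, 2·[VXK] = -26/235
[VPY]:[VXK] = -6/5:-26/235 = 141/13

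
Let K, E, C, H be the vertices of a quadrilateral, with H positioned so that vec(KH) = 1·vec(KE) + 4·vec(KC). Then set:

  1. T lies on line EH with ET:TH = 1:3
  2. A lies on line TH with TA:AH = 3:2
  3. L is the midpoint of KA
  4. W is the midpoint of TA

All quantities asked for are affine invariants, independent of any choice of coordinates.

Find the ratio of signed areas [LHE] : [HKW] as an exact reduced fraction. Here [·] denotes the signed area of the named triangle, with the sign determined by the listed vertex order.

[LHE]:[HKW] = -20/21

Assign K = (0, 0), E = (1, 0), C = (0, 1), H = (1, 4) — the answer is frame-independent, so this choice is without loss of generality.
1. T lies on line EH with ET:TH = 1:3 ⇒ T = (1, 1)
2. A lies on line TH with TA:AH = 3:2 ⇒ A = (1, 14/5)
3. L is the midpoint of KA ⇒ L = (1/2, 7/5)
4. W is the midpoint of TA ⇒ W = (1, 19/10)
2·[LHE] = -2, 2·[HKW] = 21/10
[LHE]:[HKW] = -2:21/10 = -20/21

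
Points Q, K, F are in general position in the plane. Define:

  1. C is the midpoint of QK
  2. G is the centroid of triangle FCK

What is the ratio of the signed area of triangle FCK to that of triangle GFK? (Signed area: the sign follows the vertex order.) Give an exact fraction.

Assign Q = (0, 0), K = (1, 0), F = (0, 1) — the answer is frame-independent, so this choice is without loss of generality.
1. C is the midpoint of QK ⇒ C = (1/2, 0)
2. G is the centroid of triangle FCK ⇒ G = (1/2, 1/3)
2·[FCK] = 1/2, 2·[GFK] = -1/6
[FCK]:[GFK] = 1/2:-1/6 = -3

[FCK]:[GFK] = -3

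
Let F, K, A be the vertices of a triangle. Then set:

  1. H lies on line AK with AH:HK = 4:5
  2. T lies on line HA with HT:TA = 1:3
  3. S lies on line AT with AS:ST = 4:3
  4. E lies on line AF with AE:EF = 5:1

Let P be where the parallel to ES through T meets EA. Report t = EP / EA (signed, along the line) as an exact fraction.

t = -3/4

Set F = (0, 0), K = (1, 0), A = (0, 1); any affine frame gives the same invariant.
1. H lies on line AK with AH:HK = 4:5 ⇒ H = (4/9, 5/9)
2. T lies on line HA with HT:TA = 1:3 ⇒ T = (1/3, 2/3)
3. S lies on line AT with AS:ST = 4:3 ⇒ S = (4/21, 17/21)
4. E lies on line AF with AE:EF = 5:1 ⇒ E = (0, 1/6)
through T parallel to ES: direction (4/21, 9/14); meets EA at P = (0, -11/24)
P = E + t·(A−E) with t = -3/4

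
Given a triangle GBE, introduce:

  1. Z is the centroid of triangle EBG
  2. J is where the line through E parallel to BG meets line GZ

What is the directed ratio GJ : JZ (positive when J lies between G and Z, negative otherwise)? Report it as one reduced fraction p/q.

Choose coordinates G = (0, 0), B = (1, 0), E = (0, 1).
1. Z is the centroid of triangle EBG ⇒ Z = (1/3, 1/3)
2. J is where the line through E parallel to BG meets line GZ ⇒ J = (1, 1)
J = G + t·(Z−G) with t = 3, so GJ:JZ = t:(1−t) = 3:-2

GJ:JZ = -3/2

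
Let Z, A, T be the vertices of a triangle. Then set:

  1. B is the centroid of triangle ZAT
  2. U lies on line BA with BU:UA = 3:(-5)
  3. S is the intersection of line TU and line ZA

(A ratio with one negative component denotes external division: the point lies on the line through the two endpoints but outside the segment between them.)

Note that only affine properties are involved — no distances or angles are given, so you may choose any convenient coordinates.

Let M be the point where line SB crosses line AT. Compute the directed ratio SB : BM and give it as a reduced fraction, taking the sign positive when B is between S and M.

Choose coordinates Z = (0, 0), A = (1, 0), T = (0, 1).
1. B is the centroid of triangle ZAT ⇒ B = (1/3, 1/3)
2. U lies on line BA with BU:UA = 3:(-5) ⇒ U = (-2/3, 5/6)
3. S is the intersection of line TU and line ZA ⇒ S = (-4, 0)
line SB meets AT at M = (9/14, 5/14)
B = S + t·(M−S) with t = 14/15, so SB:BM = 14/15:1/15

SB:BM = 14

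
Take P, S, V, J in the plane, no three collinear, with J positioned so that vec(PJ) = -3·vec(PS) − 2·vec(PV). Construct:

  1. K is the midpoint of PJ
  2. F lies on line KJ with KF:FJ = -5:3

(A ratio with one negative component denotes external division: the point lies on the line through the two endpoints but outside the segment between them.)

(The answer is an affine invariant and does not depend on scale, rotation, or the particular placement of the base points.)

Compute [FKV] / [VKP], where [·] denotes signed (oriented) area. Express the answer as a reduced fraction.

Assign P = (0, 0), S = (1, 0), V = (0, 1), J = (-3, -2) — the answer is frame-independent, so this choice is without loss of generality.
1. K is the midpoint of PJ ⇒ K = (-3/2, -1)
2. F lies on line KJ with KF:FJ = -5:3 ⇒ F = (-21/4, -7/2)
2·[FKV] = 15/4, 2·[VKP] = 3/2
[FKV]:[VKP] = 15/4:3/2 = 5/2

[FKV]:[VKP] = 5/2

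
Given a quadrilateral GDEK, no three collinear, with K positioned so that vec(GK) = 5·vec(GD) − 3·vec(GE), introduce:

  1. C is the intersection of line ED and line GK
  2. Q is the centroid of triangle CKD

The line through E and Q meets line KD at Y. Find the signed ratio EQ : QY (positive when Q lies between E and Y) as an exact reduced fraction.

Assign G = (0, 0), D = (1, 0), E = (0, 1), K = (5, -3) — the answer is frame-independent, so this choice is without loss of generality.
1. C is the intersection of line ED and line GK ⇒ C = (5/2, -3/2)
2. Q is the centroid of triangle CKD ⇒ Q = (17/6, -3/2)
line EQ meets KD at Y = (17/9, -2/3)
Q = E + t·(Y−E) with t = 3/2, so EQ:QY = 3/2:-1/2

EQ:QY = -3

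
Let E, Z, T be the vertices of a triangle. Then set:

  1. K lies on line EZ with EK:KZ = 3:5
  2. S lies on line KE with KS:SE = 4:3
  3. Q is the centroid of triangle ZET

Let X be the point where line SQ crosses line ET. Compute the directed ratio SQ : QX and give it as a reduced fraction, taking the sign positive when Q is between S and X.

SQ:QX = -29/56

Assign E = (0, 0), Z = (1, 0), T = (0, 1) — the answer is frame-independent, so this choice is without loss of generality.
1. K lies on line EZ with EK:KZ = 3:5 ⇒ K = (3/8, 0)
2. S lies on line KE with KS:SE = 4:3 ⇒ S = (9/56, 0)
3. Q is the centroid of triangle ZET ⇒ Q = (1/3, 1/3)
line SQ meets ET at X = (0, -9/29)
Q = S + t·(X−S) with t = -29/27, so SQ:QX = -29/27:56/27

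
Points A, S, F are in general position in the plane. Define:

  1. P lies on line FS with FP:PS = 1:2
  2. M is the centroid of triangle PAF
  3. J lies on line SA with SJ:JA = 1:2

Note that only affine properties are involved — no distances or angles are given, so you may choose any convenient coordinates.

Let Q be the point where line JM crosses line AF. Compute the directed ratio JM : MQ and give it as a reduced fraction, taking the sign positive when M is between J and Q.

JM:MQ = 5

Choose coordinates A = (0, 0), S = (1, 0), F = (0, 1).
1. P lies on line FS with FP:PS = 1:2 ⇒ P = (1/3, 2/3)
2. M is the centroid of triangle PAF ⇒ M = (1/9, 5/9)
3. J lies on line SA with SJ:JA = 1:2 ⇒ J = (2/3, 0)
line JM meets AF at Q = (0, 2/3)
M = J + t·(Q−J) with t = 5/6, so JM:MQ = 5/6:1/6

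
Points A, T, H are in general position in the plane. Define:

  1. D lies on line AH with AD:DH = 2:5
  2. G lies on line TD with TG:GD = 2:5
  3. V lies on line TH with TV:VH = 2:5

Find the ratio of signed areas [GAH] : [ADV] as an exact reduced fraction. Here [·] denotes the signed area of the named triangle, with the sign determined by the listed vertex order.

Set A = (0, 0), T = (1, 0), H = (0, 1); any affine frame gives the same invariant.
1. D lies on line AH with AD:DH = 2:5 ⇒ D = (0, 2/7)
2. G lies on line TD with TG:GD = 2:5 ⇒ G = (5/7, 4/49)
3. V lies on line TH with TV:VH = 2:5 ⇒ V = (5/7, 2/7)
2·[GAH] = -5/7, 2·[ADV] = -10/49
[GAH]:[ADV] = -5/7:-10/49 = 7/2

[GAH]:[ADV] = 7/2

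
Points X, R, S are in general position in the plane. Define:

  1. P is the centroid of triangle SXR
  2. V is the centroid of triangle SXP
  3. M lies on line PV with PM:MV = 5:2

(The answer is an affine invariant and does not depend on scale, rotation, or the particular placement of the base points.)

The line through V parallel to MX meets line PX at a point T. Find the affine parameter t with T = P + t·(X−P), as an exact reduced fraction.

t = 7/5

Assign X = (0, 0), R = (1, 0), S = (0, 1) — the answer is frame-independent, so this choice is without loss of generality.
1. P is the centroid of triangle SXR ⇒ P = (1/3, 1/3)
2. V is the centroid of triangle SXP ⇒ V = (1/9, 4/9)
3. M lies on line PV with PM:MV = 5:2 ⇒ M = (11/63, 26/63)
through V parallel to MX: direction (-11/63, -26/63); meets PX at T = (-2/15, -2/15)
T = P + t·(X−P) with t = 7/5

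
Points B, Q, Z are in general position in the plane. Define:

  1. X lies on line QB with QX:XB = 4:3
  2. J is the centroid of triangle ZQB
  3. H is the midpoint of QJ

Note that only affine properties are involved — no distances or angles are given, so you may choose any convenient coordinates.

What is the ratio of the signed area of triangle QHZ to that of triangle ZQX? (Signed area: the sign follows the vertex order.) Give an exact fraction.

[QHZ]:[ZQX] = 7/24

Work in coordinates with B = (0, 0), Q = (1, 0), Z = (0, 1).
1. X lies on line QB with QX:XB = 4:3 ⇒ X = (3/7, 0)
2. J is the centroid of triangle ZQB ⇒ J = (1/3, 1/3)
3. H is the midpoint of QJ ⇒ H = (2/3, 1/6)
2·[QHZ] = -1/6, 2·[ZQX] = -4/7
[QHZ]:[ZQX] = -1/6:-4/7 = 7/24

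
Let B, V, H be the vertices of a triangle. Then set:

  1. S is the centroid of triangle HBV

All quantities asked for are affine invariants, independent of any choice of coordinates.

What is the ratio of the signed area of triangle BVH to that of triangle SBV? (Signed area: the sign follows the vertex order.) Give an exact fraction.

[BVH]:[SBV] = 3

Assign B = (0, 0), V = (1, 0), H = (0, 1) — the answer is frame-independent, so this choice is without loss of generality.
1. S is the centroid of triangle HBV ⇒ S = (1/3, 1/3)
2·[BVH] = 1, 2·[SBV] = 1/3
[BVH]:[SBV] = 1:1/3 = 3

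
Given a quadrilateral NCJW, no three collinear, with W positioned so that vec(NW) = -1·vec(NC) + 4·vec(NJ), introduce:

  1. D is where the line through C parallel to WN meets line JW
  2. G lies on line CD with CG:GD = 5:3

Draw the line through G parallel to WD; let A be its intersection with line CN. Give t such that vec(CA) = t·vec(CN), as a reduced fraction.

Choose coordinates N = (0, 0), C = (1, 0), J = (0, 1), W = (-1, 4).
1. D is where the line through C parallel to WN meets line JW ⇒ D = (3, -8)
2. G lies on line CD with CG:GD = 5:3 ⇒ G = (9/4, -5)
through G parallel to WD: direction (4, -12); meets CN at A = (7/12, 0)
A = C + t·(N−C) with t = 5/12

t = 5/12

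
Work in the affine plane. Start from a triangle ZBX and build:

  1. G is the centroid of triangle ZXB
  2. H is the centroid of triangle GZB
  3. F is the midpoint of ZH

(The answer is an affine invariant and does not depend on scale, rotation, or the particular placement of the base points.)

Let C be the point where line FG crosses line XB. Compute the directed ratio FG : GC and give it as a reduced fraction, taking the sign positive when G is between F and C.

Set Z = (0, 0), B = (1, 0), X = (0, 1); any affine frame gives the same invariant.
1. G is the centroid of triangle ZXB ⇒ G = (1/3, 1/3)
2. H is the centroid of triangle GZB ⇒ H = (4/9, 1/9)
3. F is the midpoint of ZH ⇒ F = (2/9, 1/18)
line FG meets XB at C = (3/7, 4/7)
G = F + t·(C−F) with t = 7/13, so FG:GC = 7/13:6/13

FG:GC = 7/6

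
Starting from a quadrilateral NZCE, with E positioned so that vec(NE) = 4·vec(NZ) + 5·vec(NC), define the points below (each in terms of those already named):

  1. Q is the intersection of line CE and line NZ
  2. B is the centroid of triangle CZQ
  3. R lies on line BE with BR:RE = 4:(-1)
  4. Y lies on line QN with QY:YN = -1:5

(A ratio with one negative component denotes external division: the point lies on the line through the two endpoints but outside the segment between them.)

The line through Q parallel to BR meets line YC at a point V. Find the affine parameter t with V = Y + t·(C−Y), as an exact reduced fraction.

t = 7/11

Assign N = (0, 0), Z = (1, 0), C = (0, 1), E = (4, 5) — the answer is frame-independent, so this choice is without loss of generality.
1. Q is the intersection of line CE and line NZ ⇒ Q = (-1, 0)
2. B is the centroid of triangle CZQ ⇒ B = (0, 1/3)
3. R lies on line BE with BR:RE = 4:(-1) ⇒ R = (16/3, 59/9)
4. Y lies on line QN with QY:YN = -1:5 ⇒ Y = (-5/4, 0)
through Q parallel to BR: direction (16/3, 56/9); meets YC at V = (-5/11, 7/11)
V = Y + t·(C−Y) with t = 7/11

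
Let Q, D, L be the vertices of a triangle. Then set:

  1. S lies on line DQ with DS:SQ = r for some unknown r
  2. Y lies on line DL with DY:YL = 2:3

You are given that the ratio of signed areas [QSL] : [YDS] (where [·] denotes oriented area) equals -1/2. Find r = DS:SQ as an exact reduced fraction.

r = 5

Set Q = (0, 0), D = (1, 0), L = (0, 1); any affine frame gives the same invariant.
1. With DS:SQ = r, write λ = r/(r+1) so S = D + λ·(Q−D); S is affine-linear in λ
2. Y lies on line DL with DY:YL = 2:3 ⇒ Y = (3/5, 2/5)
Every point depending on S is an affine combination of S and λ-independent points, so each such coordinate is linear in λ; the λ² term in each signed area is a multiple of (Q−D)×(Q−D) = 0, so 2·[QSL] and 2·[YDS] are each linear in λ. Evaluating at λ=0 and λ=1:
  2·[QSL] = −λ + 1,   2·[YDS] = -2/5·λ
So [QSL]:[YDS] = (−λ + 1) / (-2/5·λ). Setting this equal to -1/2:
  −λ + 1 = -1/2·(-2/5·λ)  ⇒  λ = 5/6
Then r = λ/(1−λ) = (5/6)/(1/6) = 5. Check: with r = 5, S = (1/6, 0) and [QSL]:[YDS] = -1/2 as required.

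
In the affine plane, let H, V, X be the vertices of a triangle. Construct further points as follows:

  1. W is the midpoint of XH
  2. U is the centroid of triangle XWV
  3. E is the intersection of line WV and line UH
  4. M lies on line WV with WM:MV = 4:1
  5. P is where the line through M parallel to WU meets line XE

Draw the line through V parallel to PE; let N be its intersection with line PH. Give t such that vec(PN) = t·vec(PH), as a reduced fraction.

t = -3/2

Set H = (0, 0), V = (1, 0), X = (0, 1); any affine frame gives the same invariant.
1. W is the midpoint of XH ⇒ W = (0, 1/2)
2. U is the centroid of triangle XWV ⇒ U = (1/3, 1/2)
3. E is the intersection of line WV and line UH ⇒ E = (1/4, 3/8)
4. M lies on line WV with WM:MV = 4:1 ⇒ M = (4/5, 1/10)
5. P is where the line through M parallel to WU meets line XE ⇒ P = (9/25, 1/10)
through V parallel to PE: direction (-11/100, 11/40); meets PH at N = (9/10, 1/4)
N = P + t·(H−P) with t = -3/2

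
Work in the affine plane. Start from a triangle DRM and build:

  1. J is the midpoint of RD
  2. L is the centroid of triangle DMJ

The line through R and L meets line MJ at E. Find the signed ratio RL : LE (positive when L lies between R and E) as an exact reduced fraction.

Assign D = (0, 0), R = (1, 0), M = (0, 1) — the answer is frame-independent, so this choice is without loss of generality.
1. J is the midpoint of RD ⇒ J = (1/2, 0)
2. L is the centroid of triangle DMJ ⇒ L = (1/6, 1/3)
line RL meets MJ at E = (3/8, 1/4)
L = R + t·(E−R) with t = 4/3, so RL:LE = 4/3:-1/3

RL:LE = -4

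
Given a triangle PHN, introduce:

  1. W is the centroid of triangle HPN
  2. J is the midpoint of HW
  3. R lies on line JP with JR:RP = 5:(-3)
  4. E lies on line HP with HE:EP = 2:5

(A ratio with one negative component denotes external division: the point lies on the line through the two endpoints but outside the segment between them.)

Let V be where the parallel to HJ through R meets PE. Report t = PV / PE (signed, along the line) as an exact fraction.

Set P = (0, 0), H = (1, 0), N = (0, 1); any affine frame gives the same invariant.
1. W is the centroid of triangle HPN ⇒ W = (1/3, 1/3)
2. J is the midpoint of HW ⇒ J = (2/3, 1/6)
3. R lies on line JP with JR:RP = 5:(-3) ⇒ R = (-1, -1/4)
4. E lies on line HP with HE:EP = 2:5 ⇒ E = (5/7, 0)
through R parallel to HJ: direction (-1/3, 1/6); meets PE at V = (-3/2, 0)
V = P + t·(E−P) with t = -21/10

t = -21/10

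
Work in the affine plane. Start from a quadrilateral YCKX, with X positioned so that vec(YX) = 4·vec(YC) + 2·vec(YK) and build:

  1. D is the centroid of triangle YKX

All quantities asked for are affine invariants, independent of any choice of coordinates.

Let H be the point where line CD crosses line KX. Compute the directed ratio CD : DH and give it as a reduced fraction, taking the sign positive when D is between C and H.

Choose coordinates Y = (0, 0), C = (1, 0), K = (0, 1), X = (4, 2).
1. D is the centroid of triangle YKX ⇒ D = (4/3, 1)
line CD meets KX at H = (16/11, 15/11)
D = C + t·(H−C) with t = 11/15, so CD:DH = 11/15:4/15

CD:DH = 11/4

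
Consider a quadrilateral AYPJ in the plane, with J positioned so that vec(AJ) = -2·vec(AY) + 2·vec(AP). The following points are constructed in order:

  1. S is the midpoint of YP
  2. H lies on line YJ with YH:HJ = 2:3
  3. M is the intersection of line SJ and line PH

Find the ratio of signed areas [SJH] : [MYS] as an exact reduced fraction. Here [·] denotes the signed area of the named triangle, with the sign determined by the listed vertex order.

[SJH]:[MYS] = 12/5

Work in coordinates with A = (0, 0), Y = (1, 0), P = (0, 1), J = (-2, 2).
1. S is the midpoint of YP ⇒ S = (1/2, 1/2)
2. H lies on line YJ with YH:HJ = 2:3 ⇒ H = (-1/5, 4/5)
3. M is the intersection of line SJ and line PH ⇒ M = (-1/8, 7/8)
2·[SJH] = 3/10, 2·[MYS] = 1/8
[SJH]:[MYS] = 3/10:1/8 = 12/5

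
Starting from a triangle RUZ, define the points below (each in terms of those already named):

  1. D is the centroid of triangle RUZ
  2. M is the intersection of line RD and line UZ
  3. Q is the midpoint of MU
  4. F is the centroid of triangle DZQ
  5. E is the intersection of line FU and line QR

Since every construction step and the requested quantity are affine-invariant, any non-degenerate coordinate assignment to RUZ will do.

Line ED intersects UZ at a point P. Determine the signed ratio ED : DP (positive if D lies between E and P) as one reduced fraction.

Set R = (0, 0), U = (1, 0), Z = (0, 1); any affine frame gives the same invariant.
1. D is the centroid of triangle RUZ ⇒ D = (1/3, 1/3)
2. M is the intersection of line RD and line UZ ⇒ M = (1/2, 1/2)
3. Q is the midpoint of MU ⇒ Q = (3/4, 1/4)
4. F is the centroid of triangle DZQ ⇒ F = (13/36, 19/36)
5. E is the intersection of line FU and line QR ⇒ E = (57/80, 19/80)
line ED meets UZ at P = (53/68, 15/68)
D = E + t·(P−E) with t = -17/3, so ED:DP = -17/3:20/3

ED:DP = -17/20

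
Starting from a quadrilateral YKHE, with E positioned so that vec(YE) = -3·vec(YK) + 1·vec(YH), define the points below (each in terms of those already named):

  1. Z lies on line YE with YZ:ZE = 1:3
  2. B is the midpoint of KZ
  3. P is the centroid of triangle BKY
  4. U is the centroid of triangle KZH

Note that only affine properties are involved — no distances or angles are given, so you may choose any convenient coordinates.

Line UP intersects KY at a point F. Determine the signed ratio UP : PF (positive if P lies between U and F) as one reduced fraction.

UP:PF = 9

Work in coordinates with Y = (0, 0), K = (1, 0), H = (0, 1), E = (-3, 1).
1. Z lies on line YE with YZ:ZE = 1:3 ⇒ Z = (-3/4, 1/4)
2. B is the midpoint of KZ ⇒ B = (1/8, 1/8)
3. P is the centroid of triangle BKY ⇒ P = (3/8, 1/24)
4. U is the centroid of triangle KZH ⇒ U = (1/12, 5/12)
line UP meets KY at F = (11/27, 0)
P = U + t·(F−U) with t = 9/10, so UP:PF = 9/10:1/10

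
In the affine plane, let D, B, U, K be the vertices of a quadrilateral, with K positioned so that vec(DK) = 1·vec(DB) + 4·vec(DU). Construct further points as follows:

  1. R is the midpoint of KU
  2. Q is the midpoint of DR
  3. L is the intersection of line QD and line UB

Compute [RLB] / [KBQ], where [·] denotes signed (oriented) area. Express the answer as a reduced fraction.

[RLB]:[KBQ] = -5/9

Set D = (0, 0), B = (1, 0), U = (0, 1), K = (1, 4); any affine frame gives the same invariant.
1. R is the midpoint of KU ⇒ R = (1/2, 5/2)
2. Q is the midpoint of DR ⇒ Q = (1/4, 5/4)
3. L is the intersection of line QD and line UB ⇒ L = (1/6, 5/6)
2·[RLB] = 5/3, 2·[KBQ] = -3
[RLB]:[KBQ] = 5/3:-3 = -5/9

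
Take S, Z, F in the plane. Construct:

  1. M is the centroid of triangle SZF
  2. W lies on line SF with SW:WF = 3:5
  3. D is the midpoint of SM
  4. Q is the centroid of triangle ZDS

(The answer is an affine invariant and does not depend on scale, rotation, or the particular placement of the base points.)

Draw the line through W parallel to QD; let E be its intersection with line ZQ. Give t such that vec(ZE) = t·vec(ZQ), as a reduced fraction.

t = 1/2

Choose coordinates S = (0, 0), Z = (1, 0), F = (0, 1).
1. M is the centroid of triangle SZF ⇒ M = (1/3, 1/3)
2. W lies on line SF with SW:WF = 3:5 ⇒ W = (0, 3/8)
3. D is the midpoint of SM ⇒ D = (1/6, 1/6)
4. Q is the centroid of triangle ZDS ⇒ Q = (7/18, 1/18)
through W parallel to QD: direction (-2/9, 1/9); meets ZQ at E = (25/36, 1/36)
E = Z + t·(Q−Z) with t = 1/2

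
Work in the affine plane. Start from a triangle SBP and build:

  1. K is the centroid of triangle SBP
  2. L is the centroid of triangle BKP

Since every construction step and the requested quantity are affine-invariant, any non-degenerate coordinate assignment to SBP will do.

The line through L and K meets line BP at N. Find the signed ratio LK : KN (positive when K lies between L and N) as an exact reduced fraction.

Set S = (0, 0), B = (1, 0), P = (0, 1); any affine frame gives the same invariant.
1. K is the centroid of triangle SBP ⇒ K = (1/3, 1/3)
2. L is the centroid of triangle BKP ⇒ L = (4/9, 4/9)
line LK meets BP at N = (1/2, 1/2)
K = L + t·(N−L) with t = -2, so LK:KN = -2:3

LK:KN = -2/3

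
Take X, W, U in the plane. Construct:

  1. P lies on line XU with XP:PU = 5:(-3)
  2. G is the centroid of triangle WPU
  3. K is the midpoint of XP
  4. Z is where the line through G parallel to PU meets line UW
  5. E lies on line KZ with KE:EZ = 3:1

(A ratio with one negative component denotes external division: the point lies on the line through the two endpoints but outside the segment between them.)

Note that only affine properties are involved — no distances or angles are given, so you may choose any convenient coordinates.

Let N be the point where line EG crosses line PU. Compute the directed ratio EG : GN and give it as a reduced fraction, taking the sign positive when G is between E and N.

EG:GN = -1/4

Assign X = (0, 0), W = (1, 0), U = (0, 1) — the answer is frame-independent, so this choice is without loss of generality.
1. P lies on line XU with XP:PU = 5:(-3) ⇒ P = (0, 5/2)
2. G is the centroid of triangle WPU ⇒ G = (1/3, 7/6)
3. K is the midpoint of XP ⇒ K = (0, 5/4)
4. Z is where the line through G parallel to PU meets line UW ⇒ Z = (1/3, 2/3)
5. E lies on line KZ with KE:EZ = 3:1 ⇒ E = (1/4, 13/16)
line EG meets PU at N = (0, -1/4)
G = E + t·(N−E) with t = -1/3, so EG:GN = -1/3:4/3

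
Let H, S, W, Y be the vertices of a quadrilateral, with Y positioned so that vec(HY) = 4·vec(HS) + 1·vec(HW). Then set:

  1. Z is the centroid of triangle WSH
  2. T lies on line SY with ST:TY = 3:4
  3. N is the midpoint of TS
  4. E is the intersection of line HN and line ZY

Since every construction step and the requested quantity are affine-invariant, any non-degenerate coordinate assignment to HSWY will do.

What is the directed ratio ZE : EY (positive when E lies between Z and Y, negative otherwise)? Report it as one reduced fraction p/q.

ZE:EY = -20/33

Assign H = (0, 0), S = (1, 0), W = (0, 1), Y = (4, 1) — the answer is frame-independent, so this choice is without loss of generality.
1. Z is the centroid of triangle WSH ⇒ Z = (1/3, 1/3)
2. T lies on line SY with ST:TY = 3:4 ⇒ T = (16/7, 3/7)
3. N is the midpoint of TS ⇒ N = (23/14, 3/14)
4. E is the intersection of line HN and line ZY ⇒ E = (-69/13, -9/13)
E = Z + t·(Y−Z) with t = -20/13, so ZE:EY = t:(1−t) = -20/13:33/13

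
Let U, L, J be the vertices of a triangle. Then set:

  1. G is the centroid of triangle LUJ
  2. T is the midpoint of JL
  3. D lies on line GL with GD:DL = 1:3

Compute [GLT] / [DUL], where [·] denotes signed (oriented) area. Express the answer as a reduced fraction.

[GLT]:[DUL] = 2/3

Set U = (0, 0), L = (1, 0), J = (0, 1); any affine frame gives the same invariant.
1. G is the centroid of triangle LUJ ⇒ G = (1/3, 1/3)
2. T is the midpoint of JL ⇒ T = (1/2, 1/2)
3. D lies on line GL with GD:DL = 1:3 ⇒ D = (1/2, 1/4)
2·[GLT] = 1/6, 2·[DUL] = 1/4
[GLT]:[DUL] = 1/6:1/4 = 2/3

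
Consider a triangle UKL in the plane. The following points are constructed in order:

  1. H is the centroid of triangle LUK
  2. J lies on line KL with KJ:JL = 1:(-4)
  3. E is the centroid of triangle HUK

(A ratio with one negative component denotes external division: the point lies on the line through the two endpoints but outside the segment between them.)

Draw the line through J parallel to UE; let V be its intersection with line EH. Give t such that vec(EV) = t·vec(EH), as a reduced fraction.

Choose coordinates U = (0, 0), K = (1, 0), L = (0, 1).
1. H is the centroid of triangle LUK ⇒ H = (1/3, 1/3)
2. J lies on line KL with KJ:JL = 1:(-4) ⇒ J = (4/3, -1/3)
3. E is the centroid of triangle HUK ⇒ E = (4/9, 1/9)
through J parallel to UE: direction (4/9, 1/9); meets EH at V = (20/27, -13/27)
V = E + t·(H−E) with t = -8/3

t = -8/3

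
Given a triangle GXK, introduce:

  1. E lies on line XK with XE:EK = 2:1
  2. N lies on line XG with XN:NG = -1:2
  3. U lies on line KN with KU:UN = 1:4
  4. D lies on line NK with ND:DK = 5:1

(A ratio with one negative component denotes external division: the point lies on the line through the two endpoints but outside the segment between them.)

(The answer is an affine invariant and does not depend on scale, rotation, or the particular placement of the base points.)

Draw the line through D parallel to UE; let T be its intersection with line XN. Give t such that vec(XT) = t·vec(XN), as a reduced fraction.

Assign G = (0, 0), X = (1, 0), K = (0, 1) — the answer is frame-independent, so this choice is without loss of generality.
1. E lies on line XK with XE:EK = 2:1 ⇒ E = (1/3, 2/3)
2. N lies on line XG with XN:NG = -1:2 ⇒ N = (2, 0)
3. U lies on line KN with KU:UN = 1:4 ⇒ U = (2/5, 4/5)
4. D lies on line NK with ND:DK = 5:1 ⇒ D = (1/3, 5/6)
through D parallel to UE: direction (-1/15, -2/15); meets XN at T = (-1/12, 0)
T = X + t·(N−X) with t = -13/12

t = -13/12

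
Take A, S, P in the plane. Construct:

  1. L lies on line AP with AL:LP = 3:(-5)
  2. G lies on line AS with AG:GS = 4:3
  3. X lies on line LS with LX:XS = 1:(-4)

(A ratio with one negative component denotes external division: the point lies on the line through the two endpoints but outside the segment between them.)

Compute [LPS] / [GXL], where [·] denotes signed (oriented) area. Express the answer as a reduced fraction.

Choose coordinates A = (0, 0), S = (1, 0), P = (0, 1).
1. L lies on line AP with AL:LP = 3:(-5) ⇒ L = (0, -3/2)
2. G lies on line AS with AG:GS = 4:3 ⇒ G = (4/7, 0)
3. X lies on line LS with LX:XS = 1:(-4) ⇒ X = (-1/3, -2)
2·[LPS] = -5/2, 2·[GXL] = 3/14
[LPS]:[GXL] = -5/2:3/14 = -35/3

[LPS]:[GXL] = -35/3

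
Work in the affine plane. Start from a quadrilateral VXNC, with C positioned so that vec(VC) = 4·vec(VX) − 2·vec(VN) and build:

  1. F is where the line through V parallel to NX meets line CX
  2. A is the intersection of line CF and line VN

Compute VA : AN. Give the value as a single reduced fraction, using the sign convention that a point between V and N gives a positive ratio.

VA:AN = 2

Work in coordinates with V = (0, 0), X = (1, 0), N = (0, 1), C = (4, -2).
1. F is where the line through V parallel to NX meets line CX ⇒ F = (-2, 2)
2. A is the intersection of line CF and line VN ⇒ A = (0, 2/3)
A = V + t·(N−V) with t = 2/3, so VA:AN = t:(1−t) = 2/3:1/3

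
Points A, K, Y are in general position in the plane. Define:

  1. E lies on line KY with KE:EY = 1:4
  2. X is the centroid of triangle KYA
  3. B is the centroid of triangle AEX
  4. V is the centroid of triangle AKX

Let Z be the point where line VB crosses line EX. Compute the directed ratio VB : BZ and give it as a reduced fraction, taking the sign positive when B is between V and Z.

VB:BZ = 1/3

Work in coordinates with A = (0, 0), K = (1, 0), Y = (0, 1).
1. E lies on line KY with KE:EY = 1:4 ⇒ E = (4/5, 1/5)
2. X is the centroid of triangle KYA ⇒ X = (1/3, 1/3)
3. B is the centroid of triangle AEX ⇒ B = (17/45, 8/45)
4. V is the centroid of triangle AKX ⇒ V = (4/9, 1/9)
line VB meets EX at Z = (8/45, 17/45)
B = V + t·(Z−V) with t = 1/4, so VB:BZ = 1/4:3/4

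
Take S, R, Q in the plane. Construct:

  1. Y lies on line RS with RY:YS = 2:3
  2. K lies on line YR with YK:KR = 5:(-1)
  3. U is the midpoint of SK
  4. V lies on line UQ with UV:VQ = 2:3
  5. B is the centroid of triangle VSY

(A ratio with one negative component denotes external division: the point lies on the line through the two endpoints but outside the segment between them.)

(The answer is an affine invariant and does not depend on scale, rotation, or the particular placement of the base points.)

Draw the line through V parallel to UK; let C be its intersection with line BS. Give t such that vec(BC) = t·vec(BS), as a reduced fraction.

Set S = (0, 0), R = (1, 0), Q = (0, 1); any affine frame gives the same invariant.
1. Y lies on line RS with RY:YS = 2:3 ⇒ Y = (3/5, 0)
2. K lies on line YR with YK:KR = 5:(-1) ⇒ K = (11/10, 0)
3. U is the midpoint of SK ⇒ U = (11/20, 0)
4. V lies on line UQ with UV:VQ = 2:3 ⇒ V = (33/100, 2/5)
5. B is the centroid of triangle VSY ⇒ B = (31/100, 2/15)
through V parallel to UK: direction (11/20, 0); meets BS at C = (93/100, 2/5)
C = B + t·(S−B) with t = -2

t = -2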